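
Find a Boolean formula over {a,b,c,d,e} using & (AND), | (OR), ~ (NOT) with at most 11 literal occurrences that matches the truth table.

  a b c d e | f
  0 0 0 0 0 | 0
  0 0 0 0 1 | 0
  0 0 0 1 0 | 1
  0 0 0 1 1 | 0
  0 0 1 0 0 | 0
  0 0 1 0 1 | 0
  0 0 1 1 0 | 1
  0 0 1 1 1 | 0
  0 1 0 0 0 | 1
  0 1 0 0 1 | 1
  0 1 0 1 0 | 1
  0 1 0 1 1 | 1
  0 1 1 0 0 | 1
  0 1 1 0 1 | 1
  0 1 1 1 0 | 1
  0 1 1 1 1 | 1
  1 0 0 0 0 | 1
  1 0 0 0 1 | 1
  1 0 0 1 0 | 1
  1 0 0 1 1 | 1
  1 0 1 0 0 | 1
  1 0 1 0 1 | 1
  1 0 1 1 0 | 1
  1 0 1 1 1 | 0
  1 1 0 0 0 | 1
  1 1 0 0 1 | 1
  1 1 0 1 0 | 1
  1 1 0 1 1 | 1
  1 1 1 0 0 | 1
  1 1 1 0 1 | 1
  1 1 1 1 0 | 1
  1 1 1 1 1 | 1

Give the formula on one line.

(((d & ~b) & ((b & ~a) | ~e)) | ((a & (~d | ~c)) | b))

  ~b = 11111111000000001111111100000000
  (d & ~b) = 00110011000000000011001100000000
  ~a = 11111111111111110000000000000000
  (b & ~a) = 00000000111111110000000000000000
  ~e = 10101010101010101010101010101010
  ((b & ~a) | ~e) = 10101010111111111010101010101010
  ((d & ~b) & ((b & ~a) | ~e)) = 00100010000000000010001000000000
  ~d = 11001100110011001100110011001100
  ~c = 11110000111100001111000011110000
  (~d | ~c) = 11111100111111001111110011111100
  (a & (~d | ~c)) = 00000000000000001111110011111100
  ((a & (~d | ~c)) | b) = 00000000111111111111110011111111
  (((d & ~b) & ((b & ~a) | ~e)) | ((a & (~d | ~c)) | b)) = 00100010111111111111111011111111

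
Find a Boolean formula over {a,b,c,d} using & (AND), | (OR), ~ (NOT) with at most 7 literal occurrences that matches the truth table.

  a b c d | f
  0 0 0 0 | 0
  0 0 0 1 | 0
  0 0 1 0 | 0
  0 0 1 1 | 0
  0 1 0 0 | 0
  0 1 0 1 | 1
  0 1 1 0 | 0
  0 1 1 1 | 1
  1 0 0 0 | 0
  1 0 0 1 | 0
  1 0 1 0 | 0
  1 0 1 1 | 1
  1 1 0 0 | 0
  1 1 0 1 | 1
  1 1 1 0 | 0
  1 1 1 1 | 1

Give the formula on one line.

(((c & (a | b)) | b) & d)

  (a | b) = 0000111111111111
  (c & (a | b)) = 0000001100110011
  ((c & (a | b)) | b) = 0000111100111111
  (((c & (a | b)) | b) & d) = 0000010100010101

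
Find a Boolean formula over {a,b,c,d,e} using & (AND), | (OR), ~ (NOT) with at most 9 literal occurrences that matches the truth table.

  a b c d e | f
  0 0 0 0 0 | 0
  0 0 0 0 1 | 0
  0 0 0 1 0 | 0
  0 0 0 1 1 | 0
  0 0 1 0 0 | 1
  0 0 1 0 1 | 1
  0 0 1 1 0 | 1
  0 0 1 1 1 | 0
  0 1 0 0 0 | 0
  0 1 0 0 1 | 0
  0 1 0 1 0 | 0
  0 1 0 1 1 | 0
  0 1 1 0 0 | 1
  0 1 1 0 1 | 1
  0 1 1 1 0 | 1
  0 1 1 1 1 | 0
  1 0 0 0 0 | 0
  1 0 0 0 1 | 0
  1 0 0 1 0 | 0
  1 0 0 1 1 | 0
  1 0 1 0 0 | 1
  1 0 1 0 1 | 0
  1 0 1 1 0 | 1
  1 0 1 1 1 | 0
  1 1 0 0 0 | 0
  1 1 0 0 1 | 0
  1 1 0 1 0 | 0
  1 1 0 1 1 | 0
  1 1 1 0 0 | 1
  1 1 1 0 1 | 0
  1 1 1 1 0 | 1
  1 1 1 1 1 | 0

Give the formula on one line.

(((a | (~d & c)) & ~a) | (~e & c))

  ~d = 11001100110011001100110011001100
  (~d & c) = 00001100000011000000110000001100
  (a | (~d & c)) = 00001100000011001111111111111111
  ~a = 11111111111111110000000000000000
  ((a | (~d & c)) & ~a) = 00001100000011000000000000000000
  ~e = 10101010101010101010101010101010
  (~e & c) = 00001010000010100000101000001010
  (((a | (~d & c)) & ~a) | (~e & c)) = 00001110000011100000101000001010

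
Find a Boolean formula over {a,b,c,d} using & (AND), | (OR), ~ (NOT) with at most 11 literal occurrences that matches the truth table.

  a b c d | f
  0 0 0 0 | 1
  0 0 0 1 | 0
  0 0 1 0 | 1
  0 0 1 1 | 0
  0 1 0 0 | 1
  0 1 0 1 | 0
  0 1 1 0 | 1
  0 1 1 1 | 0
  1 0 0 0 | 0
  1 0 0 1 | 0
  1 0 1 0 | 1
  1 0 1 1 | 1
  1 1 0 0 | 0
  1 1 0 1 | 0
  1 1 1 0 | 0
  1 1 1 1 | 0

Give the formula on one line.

((~a & ~d) | ((a & ~b) & ((c & ~b) | ((~c | a) & b))))

  ~a = 1111111100000000
  ~d = 1010101010101010
  (~a & ~d) = 1010101000000000
  ~b = 1111000011110000
  (a & ~b) = 0000000011110000
  (c & ~b) = 0011000000110000
  ~c = 1100110011001100
  (~c | a) = 1100110011111111
  ((~c | a) & b) = 0000110000001111
  ((c & ~b) | ((~c | a) & b)) = 0011110000111111
  ((a & ~b) & ((c & ~b) | ((~c | a) & b))) = 0000000000110000
  ((~a & ~d) | ((a & ~b) & ((c & ~b) | ((~c | a) & b)))) = 1010101000110000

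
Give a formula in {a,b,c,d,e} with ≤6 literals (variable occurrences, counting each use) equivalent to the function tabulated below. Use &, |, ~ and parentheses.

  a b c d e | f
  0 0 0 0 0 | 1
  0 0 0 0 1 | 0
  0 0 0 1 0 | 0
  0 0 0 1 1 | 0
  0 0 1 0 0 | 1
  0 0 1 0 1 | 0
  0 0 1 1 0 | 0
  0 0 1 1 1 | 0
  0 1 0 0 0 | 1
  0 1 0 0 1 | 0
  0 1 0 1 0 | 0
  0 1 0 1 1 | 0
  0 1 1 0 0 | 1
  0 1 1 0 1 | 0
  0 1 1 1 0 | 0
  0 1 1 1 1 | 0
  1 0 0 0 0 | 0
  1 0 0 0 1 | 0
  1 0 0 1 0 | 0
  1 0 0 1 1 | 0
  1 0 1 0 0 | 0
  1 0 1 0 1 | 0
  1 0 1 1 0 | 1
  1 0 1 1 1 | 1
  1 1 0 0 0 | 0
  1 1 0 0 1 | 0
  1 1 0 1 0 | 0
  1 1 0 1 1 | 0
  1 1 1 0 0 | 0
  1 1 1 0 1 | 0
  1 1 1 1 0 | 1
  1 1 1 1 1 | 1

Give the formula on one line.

((d | ~a) & ((c & a) | (~d & ~e)))

  ~a = 11111111111111110000000000000000
  (d | ~a) = 11111111111111110011001100110011
  (c & a) = 00000000000000000000111100001111
  ~d = 11001100110011001100110011001100
  ~e = 10101010101010101010101010101010
  (~d & ~e) = 10001000100010001000100010001000
  ((c & a) | (~d & ~e)) = 10001000100010001000111110001111
  ((d | ~a) & ((c & a) | (~d & ~e))) = 10001000100010000000001100000011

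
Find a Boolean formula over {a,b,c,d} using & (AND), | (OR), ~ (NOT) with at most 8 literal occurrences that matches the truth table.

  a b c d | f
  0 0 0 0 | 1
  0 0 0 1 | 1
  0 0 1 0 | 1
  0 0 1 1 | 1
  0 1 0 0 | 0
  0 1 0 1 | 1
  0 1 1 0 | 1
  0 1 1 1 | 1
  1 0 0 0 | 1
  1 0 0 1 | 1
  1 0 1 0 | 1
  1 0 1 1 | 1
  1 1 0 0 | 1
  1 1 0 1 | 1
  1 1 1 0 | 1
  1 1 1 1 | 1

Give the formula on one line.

  ~b = 1111000011110000
  (~b | a) = 1111000011111111
  (d | a) = 0101010111111111
  (b & c) = 0000001100000011
  ((d | a) | (b & c)) = 0101011111111111
  ((~b | a) | ((d | a) | (b & c))) = 1111011111111111

((~b | a) | ((d | a) | (b & c)))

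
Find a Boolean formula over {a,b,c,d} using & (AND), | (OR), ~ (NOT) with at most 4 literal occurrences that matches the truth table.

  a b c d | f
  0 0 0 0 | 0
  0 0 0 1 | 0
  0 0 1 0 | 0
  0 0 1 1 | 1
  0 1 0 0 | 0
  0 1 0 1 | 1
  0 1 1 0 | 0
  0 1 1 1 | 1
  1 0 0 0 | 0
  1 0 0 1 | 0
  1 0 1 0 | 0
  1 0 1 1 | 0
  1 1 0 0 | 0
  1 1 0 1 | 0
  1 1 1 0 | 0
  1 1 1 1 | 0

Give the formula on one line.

  (c | b) = 0011111100111111
  ~a = 1111111100000000
  (~a & d) = 0101010100000000
  ((c | b) & (~a & d)) = 0001010100000000

((c | b) & (~a & d))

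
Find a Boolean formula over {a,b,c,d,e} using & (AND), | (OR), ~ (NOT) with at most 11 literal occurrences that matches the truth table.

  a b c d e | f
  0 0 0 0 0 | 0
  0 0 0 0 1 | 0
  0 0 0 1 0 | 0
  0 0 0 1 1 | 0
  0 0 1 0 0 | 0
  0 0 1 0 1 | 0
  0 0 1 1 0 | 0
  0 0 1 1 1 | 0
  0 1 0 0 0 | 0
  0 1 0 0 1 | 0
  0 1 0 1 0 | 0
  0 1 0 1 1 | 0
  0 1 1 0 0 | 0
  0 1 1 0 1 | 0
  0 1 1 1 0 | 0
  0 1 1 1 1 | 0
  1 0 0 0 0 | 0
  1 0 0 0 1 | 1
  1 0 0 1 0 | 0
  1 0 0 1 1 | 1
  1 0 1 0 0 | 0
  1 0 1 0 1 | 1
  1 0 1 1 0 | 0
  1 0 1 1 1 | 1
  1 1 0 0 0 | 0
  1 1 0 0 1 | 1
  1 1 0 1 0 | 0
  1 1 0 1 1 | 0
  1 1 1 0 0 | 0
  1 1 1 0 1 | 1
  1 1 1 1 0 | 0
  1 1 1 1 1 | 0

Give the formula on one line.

((((a & ~d) | ~b) & e) & (((a & ~b) | b) & (~e | a)))

  ~d = 11001100110011001100110011001100
  (a & ~d) = 00000000000000001100110011001100
  ~b = 11111111000000001111111100000000
  ((a & ~d) | ~b) = 11111111000000001111111111001100
  (((a & ~d) | ~b) & e) = 01010101000000000101010101000100
  (a & ~b) = 00000000000000001111111100000000
  ((a & ~b) | b) = 00000000111111111111111111111111
  ~e = 10101010101010101010101010101010
  (~e | a) = 10101010101010101111111111111111
  (((a & ~b) | b) & (~e | a)) = 00000000101010101111111111111111
  ((((a & ~d) | ~b) & e) & (((a & ~b) | b) & (~e | a))) = 00000000000000000101010101000100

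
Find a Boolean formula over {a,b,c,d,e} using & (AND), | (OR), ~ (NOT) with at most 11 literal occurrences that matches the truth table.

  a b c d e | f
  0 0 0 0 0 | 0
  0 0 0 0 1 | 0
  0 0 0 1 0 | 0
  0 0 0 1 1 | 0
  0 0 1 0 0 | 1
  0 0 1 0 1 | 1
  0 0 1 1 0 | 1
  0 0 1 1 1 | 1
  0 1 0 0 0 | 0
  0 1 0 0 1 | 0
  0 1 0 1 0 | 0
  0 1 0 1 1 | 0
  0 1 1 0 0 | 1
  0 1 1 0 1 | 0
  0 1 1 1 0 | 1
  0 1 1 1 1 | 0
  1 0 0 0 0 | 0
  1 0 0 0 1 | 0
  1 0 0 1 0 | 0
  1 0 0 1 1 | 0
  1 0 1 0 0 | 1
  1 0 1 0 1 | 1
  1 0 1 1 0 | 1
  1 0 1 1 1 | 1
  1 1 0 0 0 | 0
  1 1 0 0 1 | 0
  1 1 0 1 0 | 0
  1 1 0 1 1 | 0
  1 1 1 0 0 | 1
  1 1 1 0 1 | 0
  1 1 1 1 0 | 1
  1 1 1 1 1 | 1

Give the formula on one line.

  ~e = 10101010101010101010101010101010
  ~b = 11111111000000001111111100000000
  (~e | ~b) = 11111111101010101111111110101010
  ((~e | ~b) & c) = 00001111000010100000111100001010
  (a & d) = 00000000000000000011001100110011
  (~e & d) = 00100010001000100010001000100010
  ((a & d) | (~e & d)) = 00100010001000100011001100110011
  (a & c) = 00000000000000000000111100001111
  (((a & d) | (~e & d)) & (a & c)) = 00000000000000000000001100000011
  (((~e | ~b) & c) | (((a & d) | (~e & d)) & (a & c))) = 00001111000010100000111100001011

(((~e | ~b) & c) | (((a & d) | (~e & d)) & (a & c)))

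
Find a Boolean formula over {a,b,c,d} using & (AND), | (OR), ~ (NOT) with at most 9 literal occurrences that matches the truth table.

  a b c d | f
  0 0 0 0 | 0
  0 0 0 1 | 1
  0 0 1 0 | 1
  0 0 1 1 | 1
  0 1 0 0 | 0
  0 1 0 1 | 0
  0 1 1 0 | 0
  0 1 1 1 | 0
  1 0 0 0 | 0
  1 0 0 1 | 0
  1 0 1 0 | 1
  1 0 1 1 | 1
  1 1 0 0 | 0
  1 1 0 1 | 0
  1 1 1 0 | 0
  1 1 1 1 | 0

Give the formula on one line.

  ~a = 1111111100000000
  (~a | c) = 1111111100110011
  ~b = 1111000011110000
  (~b & d) = 0101000001010000
  (c | (~b & d)) = 0111001101110011
  (~b & (c | (~b & d))) = 0111000001110000
  ((~a | c) & (~b & (c | (~b & d)))) = 0111000000110000

((~a | c) & (~b & (c | (~b & d))))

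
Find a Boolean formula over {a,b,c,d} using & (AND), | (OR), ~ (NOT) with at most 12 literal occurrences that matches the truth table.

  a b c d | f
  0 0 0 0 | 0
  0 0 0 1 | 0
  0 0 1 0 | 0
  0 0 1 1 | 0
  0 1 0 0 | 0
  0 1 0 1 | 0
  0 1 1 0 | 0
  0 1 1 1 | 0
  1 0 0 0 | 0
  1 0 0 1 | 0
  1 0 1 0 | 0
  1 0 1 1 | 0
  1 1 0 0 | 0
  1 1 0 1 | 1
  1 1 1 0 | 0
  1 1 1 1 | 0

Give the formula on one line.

(((a & d) & ~c) & (((a & (~a | b)) | c) & (a | ~c)))

  (a & d) = 0000000001010101
  ~c = 1100110011001100
  ((a & d) & ~c) = 0000000001000100
  ~a = 1111111100000000
  (~a | b) = 1111111100001111
  (a & (~a | b)) = 0000000000001111
  ((a & (~a | b)) | c) = 0011001100111111
  (a | ~c) = 1100110011111111
  (((a & (~a | b)) | c) & (a | ~c)) = 0000000000111111
  (((a & d) & ~c) & (((a & (~a | b)) | c) & (a | ~c))) = 0000000000000100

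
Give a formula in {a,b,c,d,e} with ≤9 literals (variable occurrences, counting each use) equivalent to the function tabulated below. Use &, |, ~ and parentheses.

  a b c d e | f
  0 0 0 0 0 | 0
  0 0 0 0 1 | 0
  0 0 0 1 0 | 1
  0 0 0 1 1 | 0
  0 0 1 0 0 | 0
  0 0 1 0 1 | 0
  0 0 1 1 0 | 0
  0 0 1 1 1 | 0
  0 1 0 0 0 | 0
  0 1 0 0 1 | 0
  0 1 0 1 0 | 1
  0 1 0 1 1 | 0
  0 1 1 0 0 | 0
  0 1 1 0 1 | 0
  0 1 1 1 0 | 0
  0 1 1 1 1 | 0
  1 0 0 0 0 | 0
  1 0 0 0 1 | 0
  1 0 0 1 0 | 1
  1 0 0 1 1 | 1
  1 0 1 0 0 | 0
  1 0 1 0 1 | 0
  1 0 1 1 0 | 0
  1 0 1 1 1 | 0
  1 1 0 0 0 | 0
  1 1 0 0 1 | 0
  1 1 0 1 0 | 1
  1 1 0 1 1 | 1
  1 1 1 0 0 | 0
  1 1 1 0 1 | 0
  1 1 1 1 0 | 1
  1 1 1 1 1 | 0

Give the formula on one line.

  ~e = 10101010101010101010101010101010
  ~c = 11110000111100001111000011110000
  (~e | ~c) = 11111010111110101111101011111010
  (~e | a) = 10101010101010101111111111111111
  (~c & (~e | a)) = 10100000101000001111000011110000
  (e | b) = 01010101111111110101010111111111
  (a & (e | b)) = 00000000000000000101010111111111
  ((~c & (~e | a)) | (a & (e | b))) = 10100000101000001111010111111111
  ((~e | ~c) & ((~c & (~e | a)) | (a & (e | b)))) = 10100000101000001111000011111010
  (d & ((~e | ~c) & ((~c & (~e | a)) | (a & (e | b))))) = 00100000001000000011000000110010

(d & ((~e | ~c) & ((~c & (~e | a)) | (a & (e | b)))))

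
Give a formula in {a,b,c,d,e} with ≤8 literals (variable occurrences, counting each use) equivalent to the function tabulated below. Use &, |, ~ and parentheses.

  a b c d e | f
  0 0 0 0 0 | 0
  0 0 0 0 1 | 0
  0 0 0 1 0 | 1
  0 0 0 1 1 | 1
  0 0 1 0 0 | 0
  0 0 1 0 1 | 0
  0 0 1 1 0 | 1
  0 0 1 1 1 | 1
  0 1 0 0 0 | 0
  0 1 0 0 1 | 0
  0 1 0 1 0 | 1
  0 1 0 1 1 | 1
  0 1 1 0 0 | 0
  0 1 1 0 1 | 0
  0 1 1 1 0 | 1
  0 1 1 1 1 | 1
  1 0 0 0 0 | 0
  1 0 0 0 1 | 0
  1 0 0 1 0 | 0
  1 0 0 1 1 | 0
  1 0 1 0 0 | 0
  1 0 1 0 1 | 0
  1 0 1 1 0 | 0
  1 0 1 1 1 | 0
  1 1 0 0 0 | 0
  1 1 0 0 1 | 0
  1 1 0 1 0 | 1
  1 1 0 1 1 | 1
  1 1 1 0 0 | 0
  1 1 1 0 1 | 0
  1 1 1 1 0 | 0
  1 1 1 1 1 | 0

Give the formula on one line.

(d & ((d | a) & (~a | (~d | (~c & (b & a))))))

  (d | a) = 00110011001100111111111111111111
  ~a = 11111111111111110000000000000000
  ~d = 11001100110011001100110011001100
  ~c = 11110000111100001111000011110000
  (b & a) = 00000000000000000000000011111111
  (~c & (b & a)) = 00000000000000000000000011110000
  (~d | (~c & (b & a))) = 11001100110011001100110011111100
  (~a | (~d | (~c & (b & a)))) = 11111111111111111100110011111100
  ((d | a) & (~a | (~d | (~c & (b & a))))) = 00110011001100111100110011111100
  (d & ((d | a) & (~a | (~d | (~c & (b & a)))))) = 00110011001100110000000000110000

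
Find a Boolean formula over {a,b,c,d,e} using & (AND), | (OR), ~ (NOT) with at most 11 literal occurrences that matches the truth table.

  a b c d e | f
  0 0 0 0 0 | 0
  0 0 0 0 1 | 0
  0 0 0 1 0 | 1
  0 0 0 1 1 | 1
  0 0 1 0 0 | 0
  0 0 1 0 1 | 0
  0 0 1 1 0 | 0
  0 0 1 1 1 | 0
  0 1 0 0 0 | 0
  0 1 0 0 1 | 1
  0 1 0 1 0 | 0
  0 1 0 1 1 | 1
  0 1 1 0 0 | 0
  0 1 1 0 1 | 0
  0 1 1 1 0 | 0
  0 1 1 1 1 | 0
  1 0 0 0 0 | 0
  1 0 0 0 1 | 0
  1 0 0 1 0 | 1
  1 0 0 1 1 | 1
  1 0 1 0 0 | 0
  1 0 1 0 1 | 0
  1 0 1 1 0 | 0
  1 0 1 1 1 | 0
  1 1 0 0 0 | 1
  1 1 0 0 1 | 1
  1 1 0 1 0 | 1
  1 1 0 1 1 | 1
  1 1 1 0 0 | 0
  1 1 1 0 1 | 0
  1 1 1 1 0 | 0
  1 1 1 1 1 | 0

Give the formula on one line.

  (b | d) = 00110011111111110011001111111111
  ~c = 11110000111100001111000011110000
  ((b | d) & ~c) = 00110000111100000011000011110000
  ~b = 11111111000000001111111100000000
  (~b | e) = 11111111010101011111111101010101
  (~b | a) = 11111111000000001111111111111111
  ~e = 10101010101010101010101010101010
  ((~b | a) & ~e) = 10101010000000001010101010101010
  ((~b | e) | ((~b | a) & ~e)) = 11111111010101011111111111111111
  (((b | d) & ~c) & ((~b | e) | ((~b | a) & ~e))) = 00110000010100000011000011110000

(((b | d) & ~c) & ((~b | e) | ((~b | a) & ~e)))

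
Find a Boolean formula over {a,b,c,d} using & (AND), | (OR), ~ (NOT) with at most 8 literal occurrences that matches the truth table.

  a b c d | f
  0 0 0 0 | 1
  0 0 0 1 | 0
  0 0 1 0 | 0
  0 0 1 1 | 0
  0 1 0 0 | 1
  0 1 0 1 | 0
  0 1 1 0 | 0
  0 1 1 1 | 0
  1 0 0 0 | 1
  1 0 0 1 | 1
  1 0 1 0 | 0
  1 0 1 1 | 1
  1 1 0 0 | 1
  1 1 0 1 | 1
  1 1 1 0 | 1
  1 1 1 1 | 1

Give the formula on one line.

  ~c = 1100110011001100
  ~d = 1010101010101010
  (~c & ~d) = 1000100010001000
  (b | d) = 0101111101011111
  ~b = 1111000011110000
  (~b & ~d) = 1010000010100000
  ((~b & ~d) | a) = 1010000011111111
  ((b | d) & ((~b & ~d) | a)) = 0000000001011111
  ((~c & ~d) | ((b | d) & ((~b & ~d) | a))) = 1000100011011111

((~c & ~d) | ((b | d) & ((~b & ~d) | a)))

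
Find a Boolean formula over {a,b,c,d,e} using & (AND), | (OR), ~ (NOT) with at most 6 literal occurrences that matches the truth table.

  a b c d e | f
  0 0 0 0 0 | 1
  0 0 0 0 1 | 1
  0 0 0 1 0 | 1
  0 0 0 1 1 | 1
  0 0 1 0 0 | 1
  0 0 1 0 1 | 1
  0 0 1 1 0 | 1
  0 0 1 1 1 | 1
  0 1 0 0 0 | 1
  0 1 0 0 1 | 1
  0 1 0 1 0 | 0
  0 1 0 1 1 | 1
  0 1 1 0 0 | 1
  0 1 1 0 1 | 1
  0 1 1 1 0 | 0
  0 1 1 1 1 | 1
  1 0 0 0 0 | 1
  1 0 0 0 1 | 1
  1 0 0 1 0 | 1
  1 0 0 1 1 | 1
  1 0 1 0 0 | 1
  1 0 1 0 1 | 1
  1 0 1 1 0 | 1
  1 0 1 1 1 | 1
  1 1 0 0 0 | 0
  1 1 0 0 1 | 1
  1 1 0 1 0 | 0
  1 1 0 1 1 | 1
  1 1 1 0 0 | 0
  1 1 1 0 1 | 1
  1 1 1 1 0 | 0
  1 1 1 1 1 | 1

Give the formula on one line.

(e | (~b | (~d & ~a)))

  ~b = 11111111000000001111111100000000
  ~d = 11001100110011001100110011001100
  ~a = 11111111111111110000000000000000
  (~d & ~a) = 11001100110011000000000000000000
  (~b | (~d & ~a)) = 11111111110011001111111100000000
  (e | (~b | (~d & ~a))) = 11111111110111011111111101010101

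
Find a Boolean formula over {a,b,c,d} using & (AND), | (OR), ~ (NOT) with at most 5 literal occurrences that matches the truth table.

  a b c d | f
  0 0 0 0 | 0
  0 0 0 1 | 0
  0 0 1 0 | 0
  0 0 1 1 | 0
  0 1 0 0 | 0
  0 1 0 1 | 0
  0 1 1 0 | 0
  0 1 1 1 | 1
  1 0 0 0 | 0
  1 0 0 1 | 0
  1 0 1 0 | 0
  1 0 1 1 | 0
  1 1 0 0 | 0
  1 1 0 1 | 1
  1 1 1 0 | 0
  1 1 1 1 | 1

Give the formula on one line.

((b & (a | c)) & d)

  (a | c) = 0011001111111111
  (b & (a | c)) = 0000001100001111
  ((b & (a | c)) & d) = 0000000100000101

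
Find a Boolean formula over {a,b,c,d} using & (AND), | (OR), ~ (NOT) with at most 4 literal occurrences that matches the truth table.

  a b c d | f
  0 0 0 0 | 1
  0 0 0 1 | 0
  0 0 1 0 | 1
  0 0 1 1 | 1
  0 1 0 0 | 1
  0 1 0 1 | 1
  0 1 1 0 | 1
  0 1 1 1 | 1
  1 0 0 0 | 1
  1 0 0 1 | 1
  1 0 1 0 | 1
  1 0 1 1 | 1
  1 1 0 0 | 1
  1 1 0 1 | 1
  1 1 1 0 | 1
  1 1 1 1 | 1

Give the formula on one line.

  (b | a) = 0000111111111111
  (c | (b | a)) = 0011111111111111
  ~d = 1010101010101010
  ((c | (b | a)) | ~d) = 1011111111111111

((c | (b | a)) | ~d)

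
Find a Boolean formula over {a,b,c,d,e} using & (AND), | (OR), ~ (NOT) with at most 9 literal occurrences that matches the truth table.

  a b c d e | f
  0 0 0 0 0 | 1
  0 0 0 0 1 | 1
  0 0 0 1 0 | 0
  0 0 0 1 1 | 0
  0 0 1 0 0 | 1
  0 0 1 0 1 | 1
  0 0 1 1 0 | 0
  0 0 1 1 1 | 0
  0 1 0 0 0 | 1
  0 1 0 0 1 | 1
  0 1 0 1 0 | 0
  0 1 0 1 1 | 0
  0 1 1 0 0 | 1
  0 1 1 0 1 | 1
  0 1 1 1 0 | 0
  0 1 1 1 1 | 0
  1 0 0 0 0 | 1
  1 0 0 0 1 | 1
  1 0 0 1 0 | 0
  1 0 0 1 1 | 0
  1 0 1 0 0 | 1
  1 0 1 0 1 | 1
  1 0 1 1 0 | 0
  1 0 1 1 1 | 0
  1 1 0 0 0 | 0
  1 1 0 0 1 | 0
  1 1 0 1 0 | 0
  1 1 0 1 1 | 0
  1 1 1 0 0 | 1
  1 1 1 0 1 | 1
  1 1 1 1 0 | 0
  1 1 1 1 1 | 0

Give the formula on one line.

((~a | (((d | c) | (d | (~b & ~d))) & (a & ~d))) & ~d)

  ~a = 11111111111111110000000000000000
  (d | c) = 00111111001111110011111100111111
  ~b = 11111111000000001111111100000000
  ~d = 11001100110011001100110011001100
  (~b & ~d) = 11001100000000001100110000000000
  (d | (~b & ~d)) = 11111111001100111111111100110011
  ((d | c) | (d | (~b & ~d))) = 11111111001111111111111100111111
  (a & ~d) = 00000000000000001100110011001100
  (((d | c) | (d | (~b & ~d))) & (a & ~d)) = 00000000000000001100110000001100
  (~a | (((d | c) | (d | (~b & ~d))) & (a & ~d))) = 11111111111111111100110000001100
  ((~a | (((d | c) | (d | (~b & ~d))) & (a & ~d))) & ~d) = 11001100110011001100110000001100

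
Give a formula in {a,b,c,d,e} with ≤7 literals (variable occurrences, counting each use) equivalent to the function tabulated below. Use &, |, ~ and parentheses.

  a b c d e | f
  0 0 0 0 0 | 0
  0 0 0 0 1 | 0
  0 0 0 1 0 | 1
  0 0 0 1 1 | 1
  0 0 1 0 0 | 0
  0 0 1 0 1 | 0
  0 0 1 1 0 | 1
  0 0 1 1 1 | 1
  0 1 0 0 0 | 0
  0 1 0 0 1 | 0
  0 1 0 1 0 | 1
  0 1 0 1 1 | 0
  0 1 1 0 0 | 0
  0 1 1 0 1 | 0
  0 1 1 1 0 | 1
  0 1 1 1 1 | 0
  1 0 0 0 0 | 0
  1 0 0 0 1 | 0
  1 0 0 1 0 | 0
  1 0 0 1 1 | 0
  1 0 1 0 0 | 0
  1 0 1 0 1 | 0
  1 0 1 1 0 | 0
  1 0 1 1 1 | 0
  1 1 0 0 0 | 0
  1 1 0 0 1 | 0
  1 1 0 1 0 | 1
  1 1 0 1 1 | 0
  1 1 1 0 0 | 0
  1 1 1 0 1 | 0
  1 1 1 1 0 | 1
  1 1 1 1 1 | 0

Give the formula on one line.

(((b | ~a) & d) & ((c | d) & (~e | ~b)))

  ~a = 11111111111111110000000000000000
  (b | ~a) = 11111111111111110000000011111111
  ((b | ~a) & d) = 00110011001100110000000000110011
  (c | d) = 00111111001111110011111100111111
  ~e = 10101010101010101010101010101010
  ~b = 11111111000000001111111100000000
  (~e | ~b) = 11111111101010101111111110101010
  ((c | d) & (~e | ~b)) = 00111111001010100011111100101010
  (((b | ~a) & d) & ((c | d) & (~e | ~b))) = 00110011001000100000000000100010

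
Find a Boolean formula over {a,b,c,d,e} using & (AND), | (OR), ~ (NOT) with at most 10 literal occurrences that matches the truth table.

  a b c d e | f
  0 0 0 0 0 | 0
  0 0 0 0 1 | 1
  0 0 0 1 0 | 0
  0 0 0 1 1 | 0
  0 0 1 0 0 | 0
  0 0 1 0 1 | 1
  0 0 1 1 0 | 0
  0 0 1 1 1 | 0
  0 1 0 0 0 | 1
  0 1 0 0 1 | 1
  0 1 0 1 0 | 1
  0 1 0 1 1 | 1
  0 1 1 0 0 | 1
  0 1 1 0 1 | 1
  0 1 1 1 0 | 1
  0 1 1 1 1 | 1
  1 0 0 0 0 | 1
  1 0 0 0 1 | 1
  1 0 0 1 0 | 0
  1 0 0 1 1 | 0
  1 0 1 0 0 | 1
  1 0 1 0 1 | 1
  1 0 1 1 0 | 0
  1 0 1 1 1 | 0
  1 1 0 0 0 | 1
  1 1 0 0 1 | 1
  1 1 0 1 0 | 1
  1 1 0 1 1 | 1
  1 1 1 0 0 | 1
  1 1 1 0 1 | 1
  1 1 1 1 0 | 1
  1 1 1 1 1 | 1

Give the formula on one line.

  ~b = 11111111000000001111111100000000
  ~c = 11110000111100001111000011110000
  (~c & b) = 00000000111100000000000011110000
  (a | e) = 01010101010101011111111111111111
  ~d = 11001100110011001100110011001100
  ((a | e) & ~d) = 01000100010001001100110011001100
  ((~c & b) | ((a | e) & ~d)) = 01000100111101001100110011111100
  (~b & ((~c & b) | ((a | e) & ~d))) = 01000100000000001100110000000000
  ((~b & ((~c & b) | ((a | e) & ~d))) | b) = 01000100111111111100110011111111

((~b & ((~c & b) | ((a | e) & ~d))) | b)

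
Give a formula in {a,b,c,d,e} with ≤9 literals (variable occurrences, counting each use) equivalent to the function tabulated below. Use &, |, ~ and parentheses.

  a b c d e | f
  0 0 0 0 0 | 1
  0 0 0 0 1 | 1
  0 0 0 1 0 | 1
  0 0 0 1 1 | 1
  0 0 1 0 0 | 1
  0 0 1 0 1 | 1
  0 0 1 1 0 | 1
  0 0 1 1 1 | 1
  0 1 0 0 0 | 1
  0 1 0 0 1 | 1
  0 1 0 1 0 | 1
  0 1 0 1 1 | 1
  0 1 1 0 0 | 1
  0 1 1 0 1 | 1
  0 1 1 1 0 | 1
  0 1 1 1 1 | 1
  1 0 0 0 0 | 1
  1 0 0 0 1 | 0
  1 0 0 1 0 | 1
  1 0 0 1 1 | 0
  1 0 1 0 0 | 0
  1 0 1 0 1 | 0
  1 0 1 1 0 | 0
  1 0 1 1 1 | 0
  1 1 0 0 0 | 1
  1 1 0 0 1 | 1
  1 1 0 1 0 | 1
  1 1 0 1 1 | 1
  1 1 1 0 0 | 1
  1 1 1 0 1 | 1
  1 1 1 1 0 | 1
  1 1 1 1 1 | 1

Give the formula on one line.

((((d & ~a) | b) | ((b | ~e) & ~c)) | ~a)

  ~a = 11111111111111110000000000000000
  (d & ~a) = 00110011001100110000000000000000
  ((d & ~a) | b) = 00110011111111110000000011111111
  ~e = 10101010101010101010101010101010
  (b | ~e) = 10101010111111111010101011111111
  ~c = 11110000111100001111000011110000
  ((b | ~e) & ~c) = 10100000111100001010000011110000
  (((d & ~a) | b) | ((b | ~e) & ~c)) = 10110011111111111010000011111111
  ((((d & ~a) | b) | ((b | ~e) & ~c)) | ~a) = 11111111111111111010000011111111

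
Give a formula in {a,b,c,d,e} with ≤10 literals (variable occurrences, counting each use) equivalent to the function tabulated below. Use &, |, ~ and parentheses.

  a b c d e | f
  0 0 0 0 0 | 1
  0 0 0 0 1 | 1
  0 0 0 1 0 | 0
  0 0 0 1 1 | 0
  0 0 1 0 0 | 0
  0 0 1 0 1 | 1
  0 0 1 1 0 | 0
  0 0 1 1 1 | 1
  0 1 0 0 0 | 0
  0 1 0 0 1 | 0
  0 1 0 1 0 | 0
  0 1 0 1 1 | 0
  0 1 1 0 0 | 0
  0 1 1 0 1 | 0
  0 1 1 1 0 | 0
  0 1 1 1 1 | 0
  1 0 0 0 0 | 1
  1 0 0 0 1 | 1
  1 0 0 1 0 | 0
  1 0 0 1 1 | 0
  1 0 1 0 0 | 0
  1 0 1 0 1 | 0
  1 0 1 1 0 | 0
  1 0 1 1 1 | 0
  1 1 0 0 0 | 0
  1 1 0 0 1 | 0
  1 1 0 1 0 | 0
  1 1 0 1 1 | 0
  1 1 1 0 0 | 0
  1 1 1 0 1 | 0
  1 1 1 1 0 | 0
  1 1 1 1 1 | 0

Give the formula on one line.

(((b & c) | ((e & ~a) | ~c)) & ((c | ~d) & ~b))

  (b & c) = 00000000000011110000000000001111
  ~a = 11111111111111110000000000000000
  (e & ~a) = 01010101010101010000000000000000
  ~c = 11110000111100001111000011110000
  ((e & ~a) | ~c) = 11110101111101011111000011110000
  ((b & c) | ((e & ~a) | ~c)) = 11110101111111111111000011111111
  ~d = 11001100110011001100110011001100
  (c | ~d) = 11001111110011111100111111001111
  ~b = 11111111000000001111111100000000
  ((c | ~d) & ~b) = 11001111000000001100111100000000
  (((b & c) | ((e & ~a) | ~c)) & ((c | ~d) & ~b)) = 11000101000000001100000000000000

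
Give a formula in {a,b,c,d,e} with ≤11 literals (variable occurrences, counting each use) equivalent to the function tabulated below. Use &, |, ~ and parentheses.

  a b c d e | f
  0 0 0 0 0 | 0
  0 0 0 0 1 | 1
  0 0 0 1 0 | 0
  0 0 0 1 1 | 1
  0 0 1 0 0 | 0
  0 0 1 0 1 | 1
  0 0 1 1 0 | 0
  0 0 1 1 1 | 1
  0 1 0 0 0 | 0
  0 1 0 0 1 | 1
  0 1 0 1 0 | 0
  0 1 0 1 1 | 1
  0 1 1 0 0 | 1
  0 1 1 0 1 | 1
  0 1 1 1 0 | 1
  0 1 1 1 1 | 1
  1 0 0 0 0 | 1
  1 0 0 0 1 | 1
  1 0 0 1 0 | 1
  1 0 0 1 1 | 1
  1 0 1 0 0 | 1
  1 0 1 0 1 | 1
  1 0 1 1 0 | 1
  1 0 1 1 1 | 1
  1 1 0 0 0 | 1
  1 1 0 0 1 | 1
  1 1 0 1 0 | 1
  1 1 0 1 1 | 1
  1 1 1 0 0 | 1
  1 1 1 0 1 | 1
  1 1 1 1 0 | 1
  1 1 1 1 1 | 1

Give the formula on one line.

(e | ((a | ((e & (c | a)) & c)) | ((~a & c) & b)))

  (c | a) = 00001111000011111111111111111111
  (e & (c | a)) = 00000101000001010101010101010101
  ((e & (c | a)) & c) = 00000101000001010000010100000101
  (a | ((e & (c | a)) & c)) = 00000101000001011111111111111111
  ~a = 11111111111111110000000000000000
  (~a & c) = 00001111000011110000000000000000
  ((~a & c) & b) = 00000000000011110000000000000000
  ((a | ((e & (c | a)) & c)) | ((~a & c) & b)) = 00000101000011111111111111111111
  (e | ((a | ((e & (c | a)) & c)) | ((~a & c) & b))) = 01010101010111111111111111111111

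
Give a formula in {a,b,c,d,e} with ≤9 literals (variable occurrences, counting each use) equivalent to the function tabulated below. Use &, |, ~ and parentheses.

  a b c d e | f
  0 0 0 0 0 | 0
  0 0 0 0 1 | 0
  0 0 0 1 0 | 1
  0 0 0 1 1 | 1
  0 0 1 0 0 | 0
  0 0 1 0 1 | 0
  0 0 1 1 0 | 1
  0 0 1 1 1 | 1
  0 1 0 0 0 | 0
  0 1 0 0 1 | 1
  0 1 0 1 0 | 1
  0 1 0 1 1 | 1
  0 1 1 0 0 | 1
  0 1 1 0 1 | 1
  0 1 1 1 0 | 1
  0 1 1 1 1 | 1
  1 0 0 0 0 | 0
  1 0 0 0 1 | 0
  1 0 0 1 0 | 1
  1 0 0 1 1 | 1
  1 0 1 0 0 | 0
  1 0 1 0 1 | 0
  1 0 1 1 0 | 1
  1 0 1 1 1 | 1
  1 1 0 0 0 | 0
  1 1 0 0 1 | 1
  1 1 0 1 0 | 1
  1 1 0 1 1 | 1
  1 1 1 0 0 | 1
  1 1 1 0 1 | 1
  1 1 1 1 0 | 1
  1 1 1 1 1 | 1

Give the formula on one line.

  (b & c) = 00000000000011110000000000001111
  ~d = 11001100110011001100110011001100
  ~c = 11110000111100001111000011110000
  (~d | ~c) = 11111100111111001111110011111100
  ((b & c) & (~d | ~c)) = 00000000000011000000000000001100
  (((b & c) & (~d | ~c)) | d) = 00110011001111110011001100111111
  (b & e) = 00000000010101010000000001010101
  ((b & e) | d) = 00110011011101110011001101110111
  ((((b & c) & (~d | ~c)) | d) | ((b & e) | d)) = 00110011011111110011001101111111

((((b & c) & (~d | ~c)) | d) | ((b & e) | d))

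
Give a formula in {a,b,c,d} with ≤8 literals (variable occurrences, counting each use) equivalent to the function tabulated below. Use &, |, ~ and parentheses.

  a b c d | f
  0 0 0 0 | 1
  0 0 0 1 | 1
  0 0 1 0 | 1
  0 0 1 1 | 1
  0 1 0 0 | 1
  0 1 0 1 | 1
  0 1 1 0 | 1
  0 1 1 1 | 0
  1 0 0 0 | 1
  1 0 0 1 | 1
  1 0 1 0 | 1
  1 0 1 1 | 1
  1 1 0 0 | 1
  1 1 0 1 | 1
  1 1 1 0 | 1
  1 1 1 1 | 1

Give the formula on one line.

((a & d) | (((~d | ~b) & c) | ~c))

  (a & d) = 0000000001010101
  ~d = 1010101010101010
  ~b = 1111000011110000
  (~d | ~b) = 1111101011111010
  ((~d | ~b) & c) = 0011001000110010
  ~c = 1100110011001100
  (((~d | ~b) & c) | ~c) = 1111111011111110
  ((a & d) | (((~d | ~b) & c) | ~c)) = 1111111011111111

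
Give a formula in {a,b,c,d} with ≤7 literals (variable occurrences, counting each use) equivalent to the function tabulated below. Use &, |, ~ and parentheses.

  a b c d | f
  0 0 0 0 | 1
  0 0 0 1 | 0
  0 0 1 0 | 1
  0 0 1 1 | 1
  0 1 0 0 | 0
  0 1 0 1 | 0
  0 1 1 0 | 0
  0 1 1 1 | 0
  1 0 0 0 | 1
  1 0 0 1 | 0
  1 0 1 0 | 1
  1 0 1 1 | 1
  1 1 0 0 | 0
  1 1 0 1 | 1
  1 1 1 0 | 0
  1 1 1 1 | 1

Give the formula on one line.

  ~d = 1010101010101010
  (c | ~d) = 1011101110111011
  ((c | ~d) | b) = 1011111110111111
  (a & d) = 0000000001010101
  ~b = 1111000011110000
  ((a & d) | ~b) = 1111000011110101
  (((c | ~d) | b) & ((a & d) | ~b)) = 1011000010110101

(((c | ~d) | b) & ((a & d) | ~b))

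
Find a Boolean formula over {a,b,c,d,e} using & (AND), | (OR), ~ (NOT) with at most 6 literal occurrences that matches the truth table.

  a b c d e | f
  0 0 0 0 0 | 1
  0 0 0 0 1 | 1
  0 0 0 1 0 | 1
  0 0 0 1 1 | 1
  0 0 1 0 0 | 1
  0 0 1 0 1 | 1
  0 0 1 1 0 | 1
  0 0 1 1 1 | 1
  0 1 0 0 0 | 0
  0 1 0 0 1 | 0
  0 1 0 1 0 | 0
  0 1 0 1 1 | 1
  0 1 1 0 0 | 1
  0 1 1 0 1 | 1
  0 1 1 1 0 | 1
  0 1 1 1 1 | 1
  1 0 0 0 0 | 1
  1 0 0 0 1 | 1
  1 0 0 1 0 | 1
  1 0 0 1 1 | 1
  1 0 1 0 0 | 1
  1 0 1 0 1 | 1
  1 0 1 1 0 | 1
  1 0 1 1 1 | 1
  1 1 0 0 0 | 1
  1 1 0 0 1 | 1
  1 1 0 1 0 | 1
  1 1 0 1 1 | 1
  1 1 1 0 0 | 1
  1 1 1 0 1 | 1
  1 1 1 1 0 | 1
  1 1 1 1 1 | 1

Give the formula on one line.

  ~d = 11001100110011001100110011001100
  (~d | e) = 11011101110111011101110111011101
  ((~d | e) & d) = 00010001000100010001000100010001
  ~b = 11111111000000001111111100000000
  (((~d | e) & d) | ~b) = 11111111000100011111111100010001
  ((((~d | e) & d) | ~b) | a) = 11111111000100011111111111111111
  (c | ((((~d | e) & d) | ~b) | a)) = 11111111000111111111111111111111

(c | ((((~d | e) & d) | ~b) | a))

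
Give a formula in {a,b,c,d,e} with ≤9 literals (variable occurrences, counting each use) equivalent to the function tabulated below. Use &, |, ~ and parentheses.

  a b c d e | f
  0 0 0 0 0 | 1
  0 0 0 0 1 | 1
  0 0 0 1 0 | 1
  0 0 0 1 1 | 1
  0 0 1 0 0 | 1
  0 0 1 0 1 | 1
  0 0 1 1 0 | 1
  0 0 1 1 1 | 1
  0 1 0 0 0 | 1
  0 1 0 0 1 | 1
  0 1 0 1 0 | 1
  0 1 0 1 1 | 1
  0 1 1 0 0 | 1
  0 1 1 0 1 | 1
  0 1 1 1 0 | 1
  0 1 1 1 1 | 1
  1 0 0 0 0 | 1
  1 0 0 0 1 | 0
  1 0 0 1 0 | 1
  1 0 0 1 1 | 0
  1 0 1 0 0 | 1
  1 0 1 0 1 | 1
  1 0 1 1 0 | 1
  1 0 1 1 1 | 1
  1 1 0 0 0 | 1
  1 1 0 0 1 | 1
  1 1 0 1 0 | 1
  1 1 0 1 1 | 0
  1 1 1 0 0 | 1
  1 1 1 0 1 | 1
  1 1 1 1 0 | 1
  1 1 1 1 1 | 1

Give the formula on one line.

((~a | ~e) | ((b & (a & ~d)) | c))

  ~a = 11111111111111110000000000000000
  ~e = 10101010101010101010101010101010
  (~a | ~e) = 11111111111111111010101010101010
  ~d = 11001100110011001100110011001100
  (a & ~d) = 00000000000000001100110011001100
  (b & (a & ~d)) = 00000000000000000000000011001100
  ((b & (a & ~d)) | c) = 00001111000011110000111111001111
  ((~a | ~e) | ((b & (a & ~d)) | c)) = 11111111111111111010111111101111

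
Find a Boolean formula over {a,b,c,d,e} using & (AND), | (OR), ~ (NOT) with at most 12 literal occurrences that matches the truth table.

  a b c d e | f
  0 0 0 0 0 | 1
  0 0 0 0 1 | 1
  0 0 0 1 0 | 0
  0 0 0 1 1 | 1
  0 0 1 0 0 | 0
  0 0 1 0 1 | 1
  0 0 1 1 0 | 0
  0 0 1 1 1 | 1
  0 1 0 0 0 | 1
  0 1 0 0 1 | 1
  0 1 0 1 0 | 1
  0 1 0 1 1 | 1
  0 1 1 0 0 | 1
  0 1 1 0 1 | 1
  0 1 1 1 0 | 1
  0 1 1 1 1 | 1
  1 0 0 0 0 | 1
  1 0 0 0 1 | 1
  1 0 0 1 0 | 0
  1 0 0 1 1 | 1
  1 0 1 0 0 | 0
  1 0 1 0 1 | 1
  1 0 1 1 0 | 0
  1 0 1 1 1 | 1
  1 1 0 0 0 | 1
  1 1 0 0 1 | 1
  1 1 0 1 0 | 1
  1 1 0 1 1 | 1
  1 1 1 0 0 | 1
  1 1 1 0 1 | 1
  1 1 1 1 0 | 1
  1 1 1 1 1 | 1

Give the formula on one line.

  ~d = 11001100110011001100110011001100
  ~c = 11110000111100001111000011110000
  (d & c) = 00000011000000110000001100000011
  (e & (d & c)) = 00000001000000010000000100000001
  ((e & (d & c)) & a) = 00000000000000000000000100000001
  (~c | ((e & (d & c)) & a)) = 11110000111100001111000111110001
  (d | (~c | ((e & (d & c)) & a))) = 11110011111100111111001111110011
  (~d & (d | (~c | ((e & (d & c)) & a)))) = 11000000110000001100000011000000
  (e | b) = 01010101111111110101010111111111
  ((~d & (d | (~c | ((e & (d & c)) & a)))) | (e | b)) = 11010101111111111101010111111111

((~d & (d | (~c | ((e & (d & c)) & a)))) | (e | b))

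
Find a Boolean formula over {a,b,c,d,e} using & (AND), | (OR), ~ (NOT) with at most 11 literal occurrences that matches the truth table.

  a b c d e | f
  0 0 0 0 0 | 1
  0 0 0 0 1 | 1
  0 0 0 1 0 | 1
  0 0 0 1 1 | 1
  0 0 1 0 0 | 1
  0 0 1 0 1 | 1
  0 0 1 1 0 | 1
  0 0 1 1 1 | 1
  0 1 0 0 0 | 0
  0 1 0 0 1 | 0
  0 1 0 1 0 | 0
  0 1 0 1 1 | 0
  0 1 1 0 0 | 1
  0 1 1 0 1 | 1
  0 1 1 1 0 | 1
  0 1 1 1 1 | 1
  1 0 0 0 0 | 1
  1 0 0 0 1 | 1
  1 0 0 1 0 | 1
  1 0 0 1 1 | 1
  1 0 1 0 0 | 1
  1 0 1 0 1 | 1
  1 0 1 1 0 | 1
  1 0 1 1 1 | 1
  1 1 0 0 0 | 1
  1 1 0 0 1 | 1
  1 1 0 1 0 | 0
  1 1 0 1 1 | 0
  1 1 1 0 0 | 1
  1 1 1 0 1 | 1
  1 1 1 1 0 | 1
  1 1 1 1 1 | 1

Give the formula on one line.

(~b | ((((~a & c) | (d | a)) & (~d | ~b)) | c))

  ~b = 11111111000000001111111100000000
  ~a = 11111111111111110000000000000000
  (~a & c) = 00001111000011110000000000000000
  (d | a) = 00110011001100111111111111111111
  ((~a & c) | (d | a)) = 00111111001111111111111111111111
  ~d = 11001100110011001100110011001100
  (~d | ~b) = 11111111110011001111111111001100
  (((~a & c) | (d | a)) & (~d | ~b)) = 00111111000011001111111111001100
  ((((~a & c) | (d | a)) & (~d | ~b)) | c) = 00111111000011111111111111001111
  (~b | ((((~a & c) | (d | a)) & (~d | ~b)) | c)) = 11111111000011111111111111001111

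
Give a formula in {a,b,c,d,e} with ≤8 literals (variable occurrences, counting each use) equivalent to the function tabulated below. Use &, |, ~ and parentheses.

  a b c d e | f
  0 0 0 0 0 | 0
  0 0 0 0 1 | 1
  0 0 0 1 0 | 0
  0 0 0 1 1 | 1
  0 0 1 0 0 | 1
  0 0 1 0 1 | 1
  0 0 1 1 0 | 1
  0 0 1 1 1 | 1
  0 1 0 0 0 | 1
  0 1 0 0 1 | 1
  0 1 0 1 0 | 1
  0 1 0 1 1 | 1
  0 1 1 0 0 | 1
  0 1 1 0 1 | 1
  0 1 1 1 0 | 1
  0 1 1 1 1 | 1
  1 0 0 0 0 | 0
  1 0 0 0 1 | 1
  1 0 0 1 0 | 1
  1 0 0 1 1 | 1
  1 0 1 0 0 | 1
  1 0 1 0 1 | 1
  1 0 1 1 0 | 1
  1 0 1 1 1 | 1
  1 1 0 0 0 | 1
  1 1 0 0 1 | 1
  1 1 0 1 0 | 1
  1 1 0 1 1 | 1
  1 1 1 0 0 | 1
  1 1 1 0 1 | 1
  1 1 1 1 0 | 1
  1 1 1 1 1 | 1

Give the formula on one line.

  (a & d) = 00000000000000000011001100110011
  (e | b) = 01010101111111110101010111111111
  ((a & d) | (e | b)) = 01010101111111110111011111111111
  (c | ((a & d) | (e | b))) = 01011111111111110111111111111111

(c | ((a & d) | (e | b)))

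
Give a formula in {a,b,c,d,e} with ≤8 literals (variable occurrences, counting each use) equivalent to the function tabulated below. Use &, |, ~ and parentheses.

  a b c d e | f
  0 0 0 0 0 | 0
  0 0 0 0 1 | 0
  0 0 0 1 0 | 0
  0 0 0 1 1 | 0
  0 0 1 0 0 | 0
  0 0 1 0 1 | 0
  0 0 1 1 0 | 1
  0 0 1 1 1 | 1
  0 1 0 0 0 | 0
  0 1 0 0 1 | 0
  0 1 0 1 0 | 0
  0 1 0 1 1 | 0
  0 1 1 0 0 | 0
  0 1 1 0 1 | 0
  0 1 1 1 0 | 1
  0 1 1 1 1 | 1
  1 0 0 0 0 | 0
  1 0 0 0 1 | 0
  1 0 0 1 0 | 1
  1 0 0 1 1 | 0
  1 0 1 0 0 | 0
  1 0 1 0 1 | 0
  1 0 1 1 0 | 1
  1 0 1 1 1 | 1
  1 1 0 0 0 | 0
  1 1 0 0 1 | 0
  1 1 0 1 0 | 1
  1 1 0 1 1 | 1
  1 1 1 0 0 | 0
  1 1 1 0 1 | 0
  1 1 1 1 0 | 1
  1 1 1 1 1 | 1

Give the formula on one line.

(((c | a) & d) & (c | (~e | b)))

  (c | a) = 00001111000011111111111111111111
  ((c | a) & d) = 00000011000000110011001100110011
  ~e = 10101010101010101010101010101010
  (~e | b) = 10101010111111111010101011111111
  (c | (~e | b)) = 10101111111111111010111111111111
  (((c | a) & d) & (c | (~e | b))) = 00000011000000110010001100110011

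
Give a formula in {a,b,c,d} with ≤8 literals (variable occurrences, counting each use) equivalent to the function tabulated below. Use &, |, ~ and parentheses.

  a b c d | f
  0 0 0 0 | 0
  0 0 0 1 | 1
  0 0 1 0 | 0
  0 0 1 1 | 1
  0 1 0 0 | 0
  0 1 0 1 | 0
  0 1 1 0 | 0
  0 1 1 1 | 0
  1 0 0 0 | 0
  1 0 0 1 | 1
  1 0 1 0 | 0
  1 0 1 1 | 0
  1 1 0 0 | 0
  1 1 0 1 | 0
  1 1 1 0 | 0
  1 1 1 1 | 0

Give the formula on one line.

  ~b = 1111000011110000
  ~a = 1111111100000000
  (~a & c) = 0011001100000000
  ~c = 1100110011001100
  ((~a & c) | ~c) = 1111111111001100
  (((~a & c) | ~c) & d) = 0101010101000100
  (~b & (((~a & c) | ~c) & d)) = 0101000001000000

(~b & (((~a & c) | ~c) & d))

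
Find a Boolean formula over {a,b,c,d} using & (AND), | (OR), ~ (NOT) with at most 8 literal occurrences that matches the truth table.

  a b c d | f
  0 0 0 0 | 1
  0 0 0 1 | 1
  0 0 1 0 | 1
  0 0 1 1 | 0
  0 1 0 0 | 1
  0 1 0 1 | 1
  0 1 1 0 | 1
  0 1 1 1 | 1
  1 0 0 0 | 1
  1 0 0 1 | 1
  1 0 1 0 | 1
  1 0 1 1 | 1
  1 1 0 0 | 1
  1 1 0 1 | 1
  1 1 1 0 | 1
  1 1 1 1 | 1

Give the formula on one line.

  ~d = 1010101010101010
  ~c = 1100110011001100
  (~c | a) = 1100110011111111
  ~b = 1111000011110000
  (c | ~b) = 1111001111110011
  ((c | ~b) & b) = 0000001100000011
  ~a = 1111111100000000
  (((c | ~b) & b) & ~a) = 0000001100000000
  ((~c | a) | (((c | ~b) & b) & ~a)) = 1100111111111111
  (~d | ((~c | a) | (((c | ~b) & b) & ~a))) = 1110111111111111

(~d | ((~c | a) | (((c | ~b) & b) & ~a)))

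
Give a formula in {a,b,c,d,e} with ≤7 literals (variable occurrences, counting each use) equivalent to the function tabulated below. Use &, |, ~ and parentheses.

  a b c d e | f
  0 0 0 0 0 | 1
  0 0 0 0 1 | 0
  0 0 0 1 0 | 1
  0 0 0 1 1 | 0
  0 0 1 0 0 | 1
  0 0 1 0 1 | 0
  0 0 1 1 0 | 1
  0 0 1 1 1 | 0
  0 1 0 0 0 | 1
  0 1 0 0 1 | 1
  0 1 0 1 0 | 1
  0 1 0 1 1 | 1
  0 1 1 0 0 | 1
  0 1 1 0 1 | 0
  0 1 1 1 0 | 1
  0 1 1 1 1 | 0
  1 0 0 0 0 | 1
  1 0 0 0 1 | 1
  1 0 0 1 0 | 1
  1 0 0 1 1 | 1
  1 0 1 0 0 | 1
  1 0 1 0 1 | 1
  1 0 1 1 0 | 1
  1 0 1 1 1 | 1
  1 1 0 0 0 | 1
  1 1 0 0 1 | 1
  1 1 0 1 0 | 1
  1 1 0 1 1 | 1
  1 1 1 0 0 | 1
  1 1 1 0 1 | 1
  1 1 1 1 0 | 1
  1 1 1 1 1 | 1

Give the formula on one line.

(a | (~e | ((b | ~e) & ~c)))

  ~e = 10101010101010101010101010101010
  (b | ~e) = 10101010111111111010101011111111
  ~c = 11110000111100001111000011110000
  ((b | ~e) & ~c) = 10100000111100001010000011110000
  (~e | ((b | ~e) & ~c)) = 10101010111110101010101011111010
  (a | (~e | ((b | ~e) & ~c))) = 10101010111110101111111111111111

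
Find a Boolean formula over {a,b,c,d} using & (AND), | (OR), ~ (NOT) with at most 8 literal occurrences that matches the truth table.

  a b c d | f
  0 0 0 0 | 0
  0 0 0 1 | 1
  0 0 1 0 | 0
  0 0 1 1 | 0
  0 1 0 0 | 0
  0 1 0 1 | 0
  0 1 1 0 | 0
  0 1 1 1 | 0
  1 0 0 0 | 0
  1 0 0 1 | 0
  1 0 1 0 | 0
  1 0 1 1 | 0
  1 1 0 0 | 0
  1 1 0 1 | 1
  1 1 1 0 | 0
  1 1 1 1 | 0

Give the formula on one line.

(((~b | a) & (~c & (b | (~a & ~b)))) & d)

  ~b = 1111000011110000
  (~b | a) = 1111000011111111
  ~c = 1100110011001100
  ~a = 1111111100000000
  (~a & ~b) = 1111000000000000
  (b | (~a & ~b)) = 1111111100001111
  (~c & (b | (~a & ~b))) = 1100110000001100
  ((~b | a) & (~c & (b | (~a & ~b)))) = 1100000000001100
  (((~b | a) & (~c & (b | (~a & ~b)))) & d) = 0100000000000100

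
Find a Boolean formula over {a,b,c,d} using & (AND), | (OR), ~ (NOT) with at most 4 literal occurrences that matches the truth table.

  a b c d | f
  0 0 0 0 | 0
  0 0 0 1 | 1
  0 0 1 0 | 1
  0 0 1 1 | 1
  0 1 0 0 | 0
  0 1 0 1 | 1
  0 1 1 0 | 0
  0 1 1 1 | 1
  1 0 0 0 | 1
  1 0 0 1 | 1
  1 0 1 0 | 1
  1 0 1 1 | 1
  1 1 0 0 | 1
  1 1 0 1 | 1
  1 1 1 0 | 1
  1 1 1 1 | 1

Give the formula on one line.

  ~b = 1111000011110000
  (~b & c) = 0011000000110000
  (d | (~b & c)) = 0111010101110101
  ((d | (~b & c)) | a) = 0111010111111111

((d | (~b & c)) | a)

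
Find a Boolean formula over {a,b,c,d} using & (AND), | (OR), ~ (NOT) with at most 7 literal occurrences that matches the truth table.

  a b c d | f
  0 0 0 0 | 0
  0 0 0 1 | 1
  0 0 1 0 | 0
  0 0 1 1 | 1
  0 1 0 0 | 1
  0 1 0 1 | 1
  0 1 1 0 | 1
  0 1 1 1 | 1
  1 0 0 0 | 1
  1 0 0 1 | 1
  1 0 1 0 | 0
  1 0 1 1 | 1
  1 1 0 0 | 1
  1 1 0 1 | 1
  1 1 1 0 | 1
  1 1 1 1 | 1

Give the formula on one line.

  ~c = 1100110011001100
  (a & ~c) = 0000000011001100
  ((a & ~c) | b) = 0000111111001111
  (((a & ~c) | b) | d) = 0101111111011111

(((a & ~c) | b) | d)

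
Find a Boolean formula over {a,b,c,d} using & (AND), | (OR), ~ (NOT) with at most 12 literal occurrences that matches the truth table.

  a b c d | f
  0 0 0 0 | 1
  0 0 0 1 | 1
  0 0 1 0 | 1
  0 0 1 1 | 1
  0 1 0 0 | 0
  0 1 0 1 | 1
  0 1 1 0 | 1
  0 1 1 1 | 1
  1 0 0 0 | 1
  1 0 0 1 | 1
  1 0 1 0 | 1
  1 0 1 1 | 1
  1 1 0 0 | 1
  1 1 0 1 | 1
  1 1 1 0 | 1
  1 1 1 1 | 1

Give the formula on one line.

  ~a = 1111111100000000
  ~b = 1111000011110000
  (~a & ~b) = 1111000000000000
  ~d = 1010101010101010
  (~d & c) = 0010001000100010
  (b & (~d & c)) = 0000001000000010
  ((b & (~d & c)) | d) = 0101011101010111
  (c | ~a) = 1111111100110011
  (((b & (~d & c)) | d) & (c | ~a)) = 0101011100010011
  ((~a & ~b) | (((b & (~d & c)) | d) & (c | ~a))) = 1111011100010011
  (((~a & ~b) | (((b & (~d & c)) | d) & (c | ~a))) | a) = 1111011111111111

(((~a & ~b) | (((b & (~d & c)) | d) & (c | ~a))) | a)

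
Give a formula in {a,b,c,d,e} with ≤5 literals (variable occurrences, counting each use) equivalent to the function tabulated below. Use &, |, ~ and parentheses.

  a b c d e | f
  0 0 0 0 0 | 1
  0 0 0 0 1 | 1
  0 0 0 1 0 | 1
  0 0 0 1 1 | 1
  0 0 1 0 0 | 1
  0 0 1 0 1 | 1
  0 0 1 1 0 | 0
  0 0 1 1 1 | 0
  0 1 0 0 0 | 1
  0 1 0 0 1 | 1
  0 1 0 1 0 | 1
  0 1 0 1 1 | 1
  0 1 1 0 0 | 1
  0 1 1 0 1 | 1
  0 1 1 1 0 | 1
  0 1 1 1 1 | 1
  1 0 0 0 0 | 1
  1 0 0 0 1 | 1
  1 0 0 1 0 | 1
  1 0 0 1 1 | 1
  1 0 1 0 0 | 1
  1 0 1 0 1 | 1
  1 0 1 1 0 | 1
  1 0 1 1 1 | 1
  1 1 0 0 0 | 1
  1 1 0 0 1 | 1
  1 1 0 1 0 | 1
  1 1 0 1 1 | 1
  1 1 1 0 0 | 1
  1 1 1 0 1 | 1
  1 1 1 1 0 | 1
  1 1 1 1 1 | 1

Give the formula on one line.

((~c | (a | b)) | (b | ~d))

  ~c = 11110000111100001111000011110000
  (a | b) = 00000000111111111111111111111111
  (~c | (a | b)) = 11110000111111111111111111111111
  ~d = 11001100110011001100110011001100
  (b | ~d) = 11001100111111111100110011111111
  ((~c | (a | b)) | (b | ~d)) = 11111100111111111111111111111111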